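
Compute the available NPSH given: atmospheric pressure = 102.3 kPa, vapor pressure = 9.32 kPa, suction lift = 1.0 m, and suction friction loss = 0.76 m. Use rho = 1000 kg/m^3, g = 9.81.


NPSHa = p_atm/(rho*g) - z_s - hf_s - p_vap/(rho*g).
p_atm/(rho*g) = 102.3*1000 / (1000*9.81) = 10.428 m.
p_vap/(rho*g) = 9.32*1000 / (1000*9.81) = 0.95 m.
NPSHa = 10.428 - 1.0 - 0.76 - 0.95
      = 7.72 m.

7.72


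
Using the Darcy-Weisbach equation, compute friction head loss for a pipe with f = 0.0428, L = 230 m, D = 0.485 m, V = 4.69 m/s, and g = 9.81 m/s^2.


Darcy-Weisbach equation: h_f = f * (L/D) * V^2/(2g).
f * L/D = 0.0428 * 230/0.485 = 20.2969.
V^2/(2g) = 4.69^2 / (2*9.81) = 21.9961 / 19.62 = 1.1211 m.
h_f = 20.2969 * 1.1211 = 22.755 m.

22.755


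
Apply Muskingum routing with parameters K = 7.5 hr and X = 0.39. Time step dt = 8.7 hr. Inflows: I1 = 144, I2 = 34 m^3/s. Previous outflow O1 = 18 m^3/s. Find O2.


Muskingum coefficients:
denom = 2*K*(1-X) + dt = 2*7.5*(1-0.39) + 8.7 = 17.85.
C0 = (dt - 2*K*X)/denom = (8.7 - 2*7.5*0.39)/17.85 = 0.1597.
C1 = (dt + 2*K*X)/denom = (8.7 + 2*7.5*0.39)/17.85 = 0.8151.
C2 = (2*K*(1-X) - dt)/denom = 0.0252.
O2 = C0*I2 + C1*I1 + C2*O1
   = 0.1597*34 + 0.8151*144 + 0.0252*18
   = 123.26 m^3/s.

123.26


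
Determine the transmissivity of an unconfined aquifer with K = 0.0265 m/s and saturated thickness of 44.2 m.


Transmissivity is defined as T = K * h.
T = 0.0265 * 44.2
  = 1.1713 m^2/s.

1.1713


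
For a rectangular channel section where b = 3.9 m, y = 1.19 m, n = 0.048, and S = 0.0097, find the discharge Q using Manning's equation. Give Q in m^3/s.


For a rectangular channel, the cross-sectional area A = b * y = 3.9 * 1.19 = 4.64 m^2.
The wetted perimeter P = b + 2y = 3.9 + 2*1.19 = 6.28 m.
Hydraulic radius R = A/P = 4.64/6.28 = 0.739 m.
Velocity V = (1/n)*R^(2/3)*S^(1/2) = (1/0.048)*0.739^(2/3)*0.0097^(1/2) = 1.6772 m/s.
Discharge Q = A * V = 4.64 * 1.6772 = 7.784 m^3/s.

7.784


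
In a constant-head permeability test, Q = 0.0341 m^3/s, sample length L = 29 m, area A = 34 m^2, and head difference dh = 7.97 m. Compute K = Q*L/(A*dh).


From K = Q*L / (A*dh):
Numerator: Q*L = 0.0341 * 29 = 0.9889.
Denominator: A*dh = 34 * 7.97 = 270.98.
K = 0.9889 / 270.98 = 0.003649 m/s.

0.003649


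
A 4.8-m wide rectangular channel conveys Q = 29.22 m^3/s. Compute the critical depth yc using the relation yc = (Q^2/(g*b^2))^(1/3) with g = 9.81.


Using yc = (Q^2 / (g * b^2))^(1/3):
Q^2 = 29.22^2 = 853.81.
g * b^2 = 9.81 * 4.8^2 = 9.81 * 23.04 = 226.02.
Q^2 / (g*b^2) = 853.81 / 226.02 = 3.7776.
yc = 3.7776^(1/3) = 1.5574 m.

1.5574


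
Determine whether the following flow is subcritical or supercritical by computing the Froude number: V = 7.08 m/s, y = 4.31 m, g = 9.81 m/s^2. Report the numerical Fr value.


The Froude number is defined as Fr = V / sqrt(g*y).
g*y = 9.81 * 4.31 = 42.2811.
sqrt(g*y) = sqrt(42.2811) = 6.5024.
Fr = 7.08 / 6.5024 = 1.0888.
Since Fr > 1, the flow is supercritical.

1.0888


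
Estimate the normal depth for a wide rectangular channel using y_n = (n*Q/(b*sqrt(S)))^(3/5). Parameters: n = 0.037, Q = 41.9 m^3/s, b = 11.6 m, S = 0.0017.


We use the wide-channel approximation y_n = (n*Q/(b*sqrt(S)))^(3/5).
sqrt(S) = sqrt(0.0017) = 0.041231.
Numerator: n*Q = 0.037 * 41.9 = 1.5503.
Denominator: b*sqrt(S) = 11.6 * 0.041231 = 0.47828.
arg = 3.2414.
y_n = 3.2414^(3/5) = 2.0251 m.

2.0251


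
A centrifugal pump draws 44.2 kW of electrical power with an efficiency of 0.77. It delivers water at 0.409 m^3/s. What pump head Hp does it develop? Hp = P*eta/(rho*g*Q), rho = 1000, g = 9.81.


Pump head formula: Hp = P * eta / (rho * g * Q).
Numerator: P * eta = 44.2 * 1000 * 0.77 = 34034.0 W.
Denominator: rho * g * Q = 1000 * 9.81 * 0.409 = 4012.29.
Hp = 34034.0 / 4012.29 = 8.48 m.

8.48


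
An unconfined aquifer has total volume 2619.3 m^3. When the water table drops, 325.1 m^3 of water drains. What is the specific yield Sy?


Specific yield Sy = Volume drained / Total volume.
Sy = 325.1 / 2619.3
   = 0.1241.

0.1241


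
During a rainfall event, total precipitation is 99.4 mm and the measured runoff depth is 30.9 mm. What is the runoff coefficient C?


The runoff coefficient C = runoff depth / rainfall depth.
C = 30.9 / 99.4
  = 0.3109.

0.3109


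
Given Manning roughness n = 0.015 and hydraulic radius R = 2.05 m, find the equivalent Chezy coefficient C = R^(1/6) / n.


The Chezy coefficient relates to Manning's n through C = R^(1/6) / n.
R^(1/6) = 2.05^(1/6) = 1.127091.
C = 1.127091 / 0.015 = 75.14 m^(1/2)/s.

75.14


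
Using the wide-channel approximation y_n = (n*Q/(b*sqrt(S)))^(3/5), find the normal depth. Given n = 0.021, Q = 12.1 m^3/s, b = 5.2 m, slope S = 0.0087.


We use the wide-channel approximation y_n = (n*Q/(b*sqrt(S)))^(3/5).
sqrt(S) = sqrt(0.0087) = 0.093274.
Numerator: n*Q = 0.021 * 12.1 = 0.2541.
Denominator: b*sqrt(S) = 5.2 * 0.093274 = 0.485025.
arg = 0.5239.
y_n = 0.5239^(3/5) = 0.6785 m.

0.6785


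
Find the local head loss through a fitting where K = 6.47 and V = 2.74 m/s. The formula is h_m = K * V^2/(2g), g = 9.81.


Minor loss formula: h_m = K * V^2/(2g).
V^2 = 2.74^2 = 7.5076.
V^2/(2g) = 7.5076 / 19.62 = 0.3827 m.
h_m = 6.47 * 0.3827 = 2.4757 m.

2.4757


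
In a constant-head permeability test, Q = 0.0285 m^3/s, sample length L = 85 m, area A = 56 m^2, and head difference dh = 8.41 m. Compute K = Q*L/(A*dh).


From K = Q*L / (A*dh):
Numerator: Q*L = 0.0285 * 85 = 2.4225.
Denominator: A*dh = 56 * 8.41 = 470.96.
K = 2.4225 / 470.96 = 0.005144 m/s.

0.005144


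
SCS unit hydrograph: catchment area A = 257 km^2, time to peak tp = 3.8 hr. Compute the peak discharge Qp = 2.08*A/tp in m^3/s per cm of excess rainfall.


SCS formula: Qp = 2.08 * A / tp.
Qp = 2.08 * 257 / 3.8
   = 534.56 / 3.8
   = 140.67 m^3/s per cm.

140.67


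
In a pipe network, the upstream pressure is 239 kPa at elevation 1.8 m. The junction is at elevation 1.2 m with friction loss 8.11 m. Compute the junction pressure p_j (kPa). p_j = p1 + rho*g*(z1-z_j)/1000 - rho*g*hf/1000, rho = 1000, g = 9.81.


Junction pressure: p_j = p1 + rho*g*(z1 - z_j)/1000 - rho*g*hf/1000.
Elevation term = 1000*9.81*(1.8 - 1.2)/1000 = 5.886 kPa.
Friction term = 1000*9.81*8.11/1000 = 79.559 kPa.
p_j = 239 + 5.886 - 79.559 = 165.33 kPa.

165.33


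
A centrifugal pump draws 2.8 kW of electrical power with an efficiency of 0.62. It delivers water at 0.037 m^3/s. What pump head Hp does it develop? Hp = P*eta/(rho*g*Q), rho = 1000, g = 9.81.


Pump head formula: Hp = P * eta / (rho * g * Q).
Numerator: P * eta = 2.8 * 1000 * 0.62 = 1736.0 W.
Denominator: rho * g * Q = 1000 * 9.81 * 0.037 = 362.97.
Hp = 1736.0 / 362.97 = 4.78 m.

4.78


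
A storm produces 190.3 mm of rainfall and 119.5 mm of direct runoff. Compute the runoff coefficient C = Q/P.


The runoff coefficient C = runoff depth / rainfall depth.
C = 119.5 / 190.3
  = 0.628.

0.628


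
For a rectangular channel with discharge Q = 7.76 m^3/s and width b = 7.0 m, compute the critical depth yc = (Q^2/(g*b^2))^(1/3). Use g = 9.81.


Using yc = (Q^2 / (g * b^2))^(1/3):
Q^2 = 7.76^2 = 60.22.
g * b^2 = 9.81 * 7.0^2 = 9.81 * 49.0 = 480.69.
Q^2 / (g*b^2) = 60.22 / 480.69 = 0.1253.
yc = 0.1253^(1/3) = 0.5004 m.

0.5004


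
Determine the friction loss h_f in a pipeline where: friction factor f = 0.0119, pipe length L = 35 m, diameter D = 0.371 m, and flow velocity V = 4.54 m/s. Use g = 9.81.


Darcy-Weisbach equation: h_f = f * (L/D) * V^2/(2g).
f * L/D = 0.0119 * 35/0.371 = 1.1226.
V^2/(2g) = 4.54^2 / (2*9.81) = 20.6116 / 19.62 = 1.0505 m.
h_f = 1.1226 * 1.0505 = 1.179 m.

1.179


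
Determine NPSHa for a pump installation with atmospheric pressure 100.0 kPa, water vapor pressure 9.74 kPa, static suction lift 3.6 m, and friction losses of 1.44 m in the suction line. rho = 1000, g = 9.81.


NPSHa = p_atm/(rho*g) - z_s - hf_s - p_vap/(rho*g).
p_atm/(rho*g) = 100.0*1000 / (1000*9.81) = 10.194 m.
p_vap/(rho*g) = 9.74*1000 / (1000*9.81) = 0.993 m.
NPSHa = 10.194 - 3.6 - 1.44 - 0.993
      = 4.16 m.

4.16


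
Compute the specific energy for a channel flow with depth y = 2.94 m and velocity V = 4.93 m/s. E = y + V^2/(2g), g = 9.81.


Specific energy E = y + V^2/(2g).
Velocity head = V^2/(2g) = 4.93^2 / (2*9.81) = 24.3049 / 19.62 = 1.2388 m.
E = 2.94 + 1.2388 = 4.1788 m.

4.1788


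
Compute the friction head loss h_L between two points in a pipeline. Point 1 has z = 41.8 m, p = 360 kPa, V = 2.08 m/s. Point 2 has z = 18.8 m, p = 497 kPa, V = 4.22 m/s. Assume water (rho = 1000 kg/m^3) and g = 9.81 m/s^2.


Total head at each section: H = z + p/(rho*g) + V^2/(2g).
H1 = 41.8 + 360*1000/(1000*9.81) + 2.08^2/(2*9.81)
   = 41.8 + 36.697 + 0.2205
   = 78.718 m.
H2 = 18.8 + 497*1000/(1000*9.81) + 4.22^2/(2*9.81)
   = 18.8 + 50.663 + 0.9077
   = 70.37 m.
h_L = H1 - H2 = 78.718 - 70.37 = 8.348 m.

8.348


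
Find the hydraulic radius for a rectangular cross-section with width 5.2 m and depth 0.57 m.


For a rectangular section:
Flow area A = b * y = 5.2 * 0.57 = 2.96 m^2.
Wetted perimeter P = b + 2y = 5.2 + 2*0.57 = 6.34 m.
Hydraulic radius R = A/P = 2.96 / 6.34 = 0.4675 m.

0.4675


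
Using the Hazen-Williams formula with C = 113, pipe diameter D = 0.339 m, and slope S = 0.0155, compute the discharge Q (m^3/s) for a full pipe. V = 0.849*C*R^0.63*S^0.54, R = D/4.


For a full circular pipe, R = D/4 = 0.339/4 = 0.0848 m.
V = 0.849 * 113 * 0.0848^0.63 * 0.0155^0.54
  = 0.849 * 113 * 0.211217 * 0.105385
  = 2.1355 m/s.
Pipe area A = pi*D^2/4 = pi*0.339^2/4 = 0.0903 m^2.
Q = A * V = 0.0903 * 2.1355 = 0.1927 m^3/s.

0.1927


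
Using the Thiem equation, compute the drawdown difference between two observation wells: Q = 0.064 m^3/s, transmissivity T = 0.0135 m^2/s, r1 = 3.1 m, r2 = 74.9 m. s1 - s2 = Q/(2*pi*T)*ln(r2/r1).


Thiem equation: s1 - s2 = Q/(2*pi*T) * ln(r2/r1).
ln(r2/r1) = ln(74.9/3.1) = 3.1848.
Q/(2*pi*T) = 0.064 / (2*pi*0.0135) = 0.064 / 0.0848 = 0.7545.
s1 - s2 = 0.7545 * 3.1848 = 2.4029 m.

2.4029


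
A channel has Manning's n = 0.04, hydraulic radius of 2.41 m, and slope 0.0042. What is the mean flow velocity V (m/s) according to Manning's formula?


Manning's equation gives V = (1/n) * R^(2/3) * S^(1/2).
First, compute R^(2/3) = 2.41^(2/3) = 1.7975.
Next, S^(1/2) = 0.0042^(1/2) = 0.064807.
Then 1/n = 1/0.04 = 25.0.
V = 25.0 * 1.7975 * 0.064807 = 2.9123 m/s.

2.9123


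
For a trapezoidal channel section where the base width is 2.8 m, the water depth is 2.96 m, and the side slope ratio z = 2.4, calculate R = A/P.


For a trapezoidal section with side slope z:
A = (b + z*y)*y = (2.8 + 2.4*2.96)*2.96 = 29.316 m^2.
P = b + 2*y*sqrt(1 + z^2) = 2.8 + 2*2.96*sqrt(1 + 2.4^2) = 18.192 m.
R = A/P = 29.316 / 18.192 = 1.6115 m.

1.6115


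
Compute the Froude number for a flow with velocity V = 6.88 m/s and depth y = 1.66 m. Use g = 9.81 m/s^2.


The Froude number is defined as Fr = V / sqrt(g*y).
g*y = 9.81 * 1.66 = 16.2846.
sqrt(g*y) = sqrt(16.2846) = 4.0354.
Fr = 6.88 / 4.0354 = 1.7049.

1.7049


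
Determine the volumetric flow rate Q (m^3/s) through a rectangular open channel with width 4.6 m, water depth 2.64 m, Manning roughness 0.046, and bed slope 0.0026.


For a rectangular channel, the cross-sectional area A = b * y = 4.6 * 2.64 = 12.14 m^2.
The wetted perimeter P = b + 2y = 4.6 + 2*2.64 = 9.88 m.
Hydraulic radius R = A/P = 12.14/9.88 = 1.2291 m.
Velocity V = (1/n)*R^(2/3)*S^(1/2) = (1/0.046)*1.2291^(2/3)*0.0026^(1/2) = 1.2719 m/s.
Discharge Q = A * V = 12.14 * 1.2719 = 15.446 m^3/s.

15.446


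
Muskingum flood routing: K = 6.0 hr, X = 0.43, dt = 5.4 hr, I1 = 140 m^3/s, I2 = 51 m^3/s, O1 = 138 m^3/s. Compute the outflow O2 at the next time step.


Muskingum coefficients:
denom = 2*K*(1-X) + dt = 2*6.0*(1-0.43) + 5.4 = 12.24.
C0 = (dt - 2*K*X)/denom = (5.4 - 2*6.0*0.43)/12.24 = 0.0196.
C1 = (dt + 2*K*X)/denom = (5.4 + 2*6.0*0.43)/12.24 = 0.8627.
C2 = (2*K*(1-X) - dt)/denom = 0.1176.
O2 = C0*I2 + C1*I1 + C2*O1
   = 0.0196*51 + 0.8627*140 + 0.1176*138
   = 138.02 m^3/s.

138.02


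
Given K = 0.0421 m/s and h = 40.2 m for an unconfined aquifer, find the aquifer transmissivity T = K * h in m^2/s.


Transmissivity is defined as T = K * h.
T = 0.0421 * 40.2
  = 1.6924 m^2/s.

1.6924


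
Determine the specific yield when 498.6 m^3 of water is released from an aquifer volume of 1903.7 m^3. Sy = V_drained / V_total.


Specific yield Sy = Volume drained / Total volume.
Sy = 498.6 / 1903.7
   = 0.2619.

0.2619


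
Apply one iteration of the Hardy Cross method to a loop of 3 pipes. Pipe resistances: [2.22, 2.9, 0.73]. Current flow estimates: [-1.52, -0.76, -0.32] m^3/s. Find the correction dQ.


Numerator terms (r*Q*|Q|): 2.22*-1.52*|-1.52| = -5.1291; 2.9*-0.76*|-0.76| = -1.675; 0.73*-0.32*|-0.32| = -0.0748.
Sum of numerator = -6.8789.
Denominator terms (r*|Q|): 2.22*|-1.52| = 3.3744; 2.9*|-0.76| = 2.204; 0.73*|-0.32| = 0.2336.
2 * sum of denominator = 2 * 5.812 = 11.624.
dQ = --6.8789 / 11.624 = 0.5918 m^3/s.

0.5918


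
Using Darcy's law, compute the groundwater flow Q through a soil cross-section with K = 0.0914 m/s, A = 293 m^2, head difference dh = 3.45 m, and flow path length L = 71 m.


Darcy's law: Q = K * A * i, where i = dh/L.
Hydraulic gradient i = 3.45 / 71 = 0.048592.
Q = 0.0914 * 293 * 0.048592
  = 1.3013 m^3/s.

1.3013


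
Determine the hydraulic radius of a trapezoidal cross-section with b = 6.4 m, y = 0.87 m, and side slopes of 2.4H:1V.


For a trapezoidal section with side slope z:
A = (b + z*y)*y = (6.4 + 2.4*0.87)*0.87 = 7.385 m^2.
P = b + 2*y*sqrt(1 + z^2) = 6.4 + 2*0.87*sqrt(1 + 2.4^2) = 10.924 m.
R = A/P = 7.385 / 10.924 = 0.676 m.

0.676


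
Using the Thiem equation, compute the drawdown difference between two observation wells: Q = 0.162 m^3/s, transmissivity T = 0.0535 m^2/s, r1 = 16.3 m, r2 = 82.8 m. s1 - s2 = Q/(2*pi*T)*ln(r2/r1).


Thiem equation: s1 - s2 = Q/(2*pi*T) * ln(r2/r1).
ln(r2/r1) = ln(82.8/16.3) = 1.6253.
Q/(2*pi*T) = 0.162 / (2*pi*0.0535) = 0.162 / 0.3362 = 0.4819.
s1 - s2 = 0.4819 * 1.6253 = 0.7833 m.

0.7833


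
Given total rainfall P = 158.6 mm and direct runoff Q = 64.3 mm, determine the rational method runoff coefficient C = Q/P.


The runoff coefficient C = runoff depth / rainfall depth.
C = 64.3 / 158.6
  = 0.4054.

0.4054


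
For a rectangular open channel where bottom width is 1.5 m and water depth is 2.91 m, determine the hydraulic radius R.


For a rectangular section:
Flow area A = b * y = 1.5 * 2.91 = 4.37 m^2.
Wetted perimeter P = b + 2y = 1.5 + 2*2.91 = 7.32 m.
Hydraulic radius R = A/P = 4.37 / 7.32 = 0.5963 m.

0.5963


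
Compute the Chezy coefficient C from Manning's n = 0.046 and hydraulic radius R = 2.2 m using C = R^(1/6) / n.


The Chezy coefficient relates to Manning's n through C = R^(1/6) / n.
R^(1/6) = 2.2^(1/6) = 1.140435.
C = 1.140435 / 0.046 = 24.79 m^(1/2)/s.

24.79


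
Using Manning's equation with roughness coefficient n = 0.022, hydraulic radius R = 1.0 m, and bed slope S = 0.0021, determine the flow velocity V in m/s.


Manning's equation gives V = (1/n) * R^(2/3) * S^(1/2).
First, compute R^(2/3) = 1.0^(2/3) = 1.0.
Next, S^(1/2) = 0.0021^(1/2) = 0.045826.
Then 1/n = 1/0.022 = 45.45.
V = 45.45 * 1.0 * 0.045826 = 2.083 m/s.

2.083


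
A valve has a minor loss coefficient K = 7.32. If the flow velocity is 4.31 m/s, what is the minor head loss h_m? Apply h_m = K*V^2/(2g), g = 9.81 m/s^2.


Minor loss formula: h_m = K * V^2/(2g).
V^2 = 4.31^2 = 18.5761.
V^2/(2g) = 18.5761 / 19.62 = 0.9468 m.
h_m = 7.32 * 0.9468 = 6.9305 m.

6.9305


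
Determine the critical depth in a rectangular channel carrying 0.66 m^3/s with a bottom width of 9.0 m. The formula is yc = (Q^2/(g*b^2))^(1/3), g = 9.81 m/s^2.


Using yc = (Q^2 / (g * b^2))^(1/3):
Q^2 = 0.66^2 = 0.44.
g * b^2 = 9.81 * 9.0^2 = 9.81 * 81.0 = 794.61.
Q^2 / (g*b^2) = 0.44 / 794.61 = 0.0006.
yc = 0.0006^(1/3) = 0.0818 m.

0.0818


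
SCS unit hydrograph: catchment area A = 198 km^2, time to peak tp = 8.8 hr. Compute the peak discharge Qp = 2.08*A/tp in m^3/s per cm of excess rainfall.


SCS formula: Qp = 2.08 * A / tp.
Qp = 2.08 * 198 / 8.8
   = 411.84 / 8.8
   = 46.8 m^3/s per cm.

46.8


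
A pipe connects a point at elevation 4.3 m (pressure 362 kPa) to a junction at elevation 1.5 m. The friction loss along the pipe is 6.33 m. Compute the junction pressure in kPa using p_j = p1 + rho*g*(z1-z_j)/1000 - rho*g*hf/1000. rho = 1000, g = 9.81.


Junction pressure: p_j = p1 + rho*g*(z1 - z_j)/1000 - rho*g*hf/1000.
Elevation term = 1000*9.81*(4.3 - 1.5)/1000 = 27.468 kPa.
Friction term = 1000*9.81*6.33/1000 = 62.097 kPa.
p_j = 362 + 27.468 - 62.097 = 327.37 kPa.

327.37


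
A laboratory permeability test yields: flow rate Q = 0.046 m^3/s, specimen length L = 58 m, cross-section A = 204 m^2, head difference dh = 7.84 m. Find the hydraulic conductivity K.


From K = Q*L / (A*dh):
Numerator: Q*L = 0.046 * 58 = 2.668.
Denominator: A*dh = 204 * 7.84 = 1599.36.
K = 2.668 / 1599.36 = 0.001668 m/s.

0.001668


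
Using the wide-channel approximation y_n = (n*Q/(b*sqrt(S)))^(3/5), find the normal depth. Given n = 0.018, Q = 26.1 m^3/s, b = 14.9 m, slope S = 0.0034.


We use the wide-channel approximation y_n = (n*Q/(b*sqrt(S)))^(3/5).
sqrt(S) = sqrt(0.0034) = 0.05831.
Numerator: n*Q = 0.018 * 26.1 = 0.4698.
Denominator: b*sqrt(S) = 14.9 * 0.05831 = 0.868819.
arg = 0.5407.
y_n = 0.5407^(3/5) = 0.6915 m.

0.6915


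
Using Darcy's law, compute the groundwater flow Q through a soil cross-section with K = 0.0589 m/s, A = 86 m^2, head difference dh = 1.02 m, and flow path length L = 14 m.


Darcy's law: Q = K * A * i, where i = dh/L.
Hydraulic gradient i = 1.02 / 14 = 0.072857.
Q = 0.0589 * 86 * 0.072857
  = 0.3691 m^3/s.

0.3691


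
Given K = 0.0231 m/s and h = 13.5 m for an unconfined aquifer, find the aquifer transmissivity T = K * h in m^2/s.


Transmissivity is defined as T = K * h.
T = 0.0231 * 13.5
  = 0.3118 m^2/s.

0.3118


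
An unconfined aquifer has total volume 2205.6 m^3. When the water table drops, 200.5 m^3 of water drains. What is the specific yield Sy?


Specific yield Sy = Volume drained / Total volume.
Sy = 200.5 / 2205.6
   = 0.0909.

0.0909


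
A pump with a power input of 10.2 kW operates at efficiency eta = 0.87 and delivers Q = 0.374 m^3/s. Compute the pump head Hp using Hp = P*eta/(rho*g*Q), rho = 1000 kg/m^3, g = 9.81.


Pump head formula: Hp = P * eta / (rho * g * Q).
Numerator: P * eta = 10.2 * 1000 * 0.87 = 8874.0 W.
Denominator: rho * g * Q = 1000 * 9.81 * 0.374 = 3668.94.
Hp = 8874.0 / 3668.94 = 2.42 m.

2.42


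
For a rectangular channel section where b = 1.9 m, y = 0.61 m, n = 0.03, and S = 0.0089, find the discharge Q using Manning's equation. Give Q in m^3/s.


For a rectangular channel, the cross-sectional area A = b * y = 1.9 * 0.61 = 1.16 m^2.
The wetted perimeter P = b + 2y = 1.9 + 2*0.61 = 3.12 m.
Hydraulic radius R = A/P = 1.16/3.12 = 0.3715 m.
Velocity V = (1/n)*R^(2/3)*S^(1/2) = (1/0.03)*0.3715^(2/3)*0.0089^(1/2) = 1.625 m/s.
Discharge Q = A * V = 1.16 * 1.625 = 1.883 m^3/s.

1.883


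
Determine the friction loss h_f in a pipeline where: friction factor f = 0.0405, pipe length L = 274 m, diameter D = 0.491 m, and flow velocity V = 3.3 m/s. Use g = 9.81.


Darcy-Weisbach equation: h_f = f * (L/D) * V^2/(2g).
f * L/D = 0.0405 * 274/0.491 = 22.6008.
V^2/(2g) = 3.3^2 / (2*9.81) = 10.89 / 19.62 = 0.555 m.
h_f = 22.6008 * 0.555 = 12.544 m.

12.544


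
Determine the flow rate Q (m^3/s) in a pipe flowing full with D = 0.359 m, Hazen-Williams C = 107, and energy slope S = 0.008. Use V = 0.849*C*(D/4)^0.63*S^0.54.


For a full circular pipe, R = D/4 = 0.359/4 = 0.0897 m.
V = 0.849 * 107 * 0.0897^0.63 * 0.008^0.54
  = 0.849 * 107 * 0.218984 * 0.073734
  = 1.4668 m/s.
Pipe area A = pi*D^2/4 = pi*0.359^2/4 = 0.1012 m^2.
Q = A * V = 0.1012 * 1.4668 = 0.1485 m^3/s.

0.1485


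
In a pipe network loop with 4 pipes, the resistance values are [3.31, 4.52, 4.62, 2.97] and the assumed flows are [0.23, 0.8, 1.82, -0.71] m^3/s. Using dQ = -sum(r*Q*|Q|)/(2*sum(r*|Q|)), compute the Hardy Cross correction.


Numerator terms (r*Q*|Q|): 3.31*0.23*|0.23| = 0.1751; 4.52*0.8*|0.8| = 2.8928; 4.62*1.82*|1.82| = 15.3033; 2.97*-0.71*|-0.71| = -1.4972.
Sum of numerator = 16.874.
Denominator terms (r*|Q|): 3.31*|0.23| = 0.7613; 4.52*|0.8| = 3.616; 4.62*|1.82| = 8.4084; 2.97*|-0.71| = 2.1087.
2 * sum of denominator = 2 * 14.8944 = 29.7888.
dQ = -16.874 / 29.7888 = -0.5665 m^3/s.

-0.5665


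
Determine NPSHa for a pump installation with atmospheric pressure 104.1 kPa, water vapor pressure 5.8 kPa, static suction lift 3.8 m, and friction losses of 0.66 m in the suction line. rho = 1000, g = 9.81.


NPSHa = p_atm/(rho*g) - z_s - hf_s - p_vap/(rho*g).
p_atm/(rho*g) = 104.1*1000 / (1000*9.81) = 10.612 m.
p_vap/(rho*g) = 5.8*1000 / (1000*9.81) = 0.591 m.
NPSHa = 10.612 - 3.8 - 0.66 - 0.591
      = 5.56 m.

5.56


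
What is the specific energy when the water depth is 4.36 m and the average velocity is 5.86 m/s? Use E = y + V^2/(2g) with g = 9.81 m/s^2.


Specific energy E = y + V^2/(2g).
Velocity head = V^2/(2g) = 5.86^2 / (2*9.81) = 34.3396 / 19.62 = 1.7502 m.
E = 4.36 + 1.7502 = 6.1102 m.

6.1102


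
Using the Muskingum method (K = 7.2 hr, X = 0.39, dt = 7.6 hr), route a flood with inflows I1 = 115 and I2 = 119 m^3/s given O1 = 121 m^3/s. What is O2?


Muskingum coefficients:
denom = 2*K*(1-X) + dt = 2*7.2*(1-0.39) + 7.6 = 16.384.
C0 = (dt - 2*K*X)/denom = (7.6 - 2*7.2*0.39)/16.384 = 0.1211.
C1 = (dt + 2*K*X)/denom = (7.6 + 2*7.2*0.39)/16.384 = 0.8066.
C2 = (2*K*(1-X) - dt)/denom = 0.0723.
O2 = C0*I2 + C1*I1 + C2*O1
   = 0.1211*119 + 0.8066*115 + 0.0723*121
   = 115.92 m^3/s.

115.92


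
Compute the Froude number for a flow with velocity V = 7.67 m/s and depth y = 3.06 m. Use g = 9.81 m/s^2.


The Froude number is defined as Fr = V / sqrt(g*y).
g*y = 9.81 * 3.06 = 30.0186.
sqrt(g*y) = sqrt(30.0186) = 5.4789.
Fr = 7.67 / 5.4789 = 1.3999.

1.3999


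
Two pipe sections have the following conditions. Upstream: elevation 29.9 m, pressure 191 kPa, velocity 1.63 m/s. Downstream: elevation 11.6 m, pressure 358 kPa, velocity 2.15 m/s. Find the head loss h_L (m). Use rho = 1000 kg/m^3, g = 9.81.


Total head at each section: H = z + p/(rho*g) + V^2/(2g).
H1 = 29.9 + 191*1000/(1000*9.81) + 1.63^2/(2*9.81)
   = 29.9 + 19.47 + 0.1354
   = 49.505 m.
H2 = 11.6 + 358*1000/(1000*9.81) + 2.15^2/(2*9.81)
   = 11.6 + 36.493 + 0.2356
   = 48.329 m.
h_L = H1 - H2 = 49.505 - 48.329 = 1.176 m.

1.176


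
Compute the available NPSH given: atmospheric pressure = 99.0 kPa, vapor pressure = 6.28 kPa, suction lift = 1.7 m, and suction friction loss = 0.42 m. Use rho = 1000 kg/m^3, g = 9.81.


NPSHa = p_atm/(rho*g) - z_s - hf_s - p_vap/(rho*g).
p_atm/(rho*g) = 99.0*1000 / (1000*9.81) = 10.092 m.
p_vap/(rho*g) = 6.28*1000 / (1000*9.81) = 0.64 m.
NPSHa = 10.092 - 1.7 - 0.42 - 0.64
      = 7.33 m.

7.33


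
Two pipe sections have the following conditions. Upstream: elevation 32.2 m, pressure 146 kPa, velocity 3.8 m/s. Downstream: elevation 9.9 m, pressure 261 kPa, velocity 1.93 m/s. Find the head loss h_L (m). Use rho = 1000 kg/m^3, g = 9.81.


Total head at each section: H = z + p/(rho*g) + V^2/(2g).
H1 = 32.2 + 146*1000/(1000*9.81) + 3.8^2/(2*9.81)
   = 32.2 + 14.883 + 0.736
   = 47.819 m.
H2 = 9.9 + 261*1000/(1000*9.81) + 1.93^2/(2*9.81)
   = 9.9 + 26.606 + 0.1899
   = 36.695 m.
h_L = H1 - H2 = 47.819 - 36.695 = 11.123 m.

11.123


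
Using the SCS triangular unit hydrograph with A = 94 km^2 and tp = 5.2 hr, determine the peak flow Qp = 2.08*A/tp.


SCS formula: Qp = 2.08 * A / tp.
Qp = 2.08 * 94 / 5.2
   = 195.52 / 5.2
   = 37.6 m^3/s per cm.

37.6


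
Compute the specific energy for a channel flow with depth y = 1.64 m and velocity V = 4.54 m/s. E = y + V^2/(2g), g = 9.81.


Specific energy E = y + V^2/(2g).
Velocity head = V^2/(2g) = 4.54^2 / (2*9.81) = 20.6116 / 19.62 = 1.0505 m.
E = 1.64 + 1.0505 = 2.6905 m.

2.6905


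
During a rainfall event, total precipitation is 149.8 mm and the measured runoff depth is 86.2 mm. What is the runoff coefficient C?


The runoff coefficient C = runoff depth / rainfall depth.
C = 86.2 / 149.8
  = 0.5754.

0.5754


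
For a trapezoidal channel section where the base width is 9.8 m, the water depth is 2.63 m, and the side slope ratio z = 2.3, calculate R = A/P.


For a trapezoidal section with side slope z:
A = (b + z*y)*y = (9.8 + 2.3*2.63)*2.63 = 41.683 m^2.
P = b + 2*y*sqrt(1 + z^2) = 9.8 + 2*2.63*sqrt(1 + 2.3^2) = 22.992 m.
R = A/P = 41.683 / 22.992 = 1.8129 m.

1.8129


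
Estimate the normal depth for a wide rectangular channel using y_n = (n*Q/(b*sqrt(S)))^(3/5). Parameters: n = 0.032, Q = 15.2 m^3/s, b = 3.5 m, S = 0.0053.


We use the wide-channel approximation y_n = (n*Q/(b*sqrt(S)))^(3/5).
sqrt(S) = sqrt(0.0053) = 0.072801.
Numerator: n*Q = 0.032 * 15.2 = 0.4864.
Denominator: b*sqrt(S) = 3.5 * 0.072801 = 0.254804.
arg = 1.9089.
y_n = 1.9089^(3/5) = 1.4739 m.

1.4739


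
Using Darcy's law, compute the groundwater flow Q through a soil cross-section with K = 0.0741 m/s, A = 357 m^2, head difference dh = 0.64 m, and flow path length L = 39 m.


Darcy's law: Q = K * A * i, where i = dh/L.
Hydraulic gradient i = 0.64 / 39 = 0.01641.
Q = 0.0741 * 357 * 0.01641
  = 0.4341 m^3/s.

0.4341


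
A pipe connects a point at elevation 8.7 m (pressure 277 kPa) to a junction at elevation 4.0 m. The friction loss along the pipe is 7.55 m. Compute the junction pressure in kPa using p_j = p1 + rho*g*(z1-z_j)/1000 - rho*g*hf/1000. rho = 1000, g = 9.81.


Junction pressure: p_j = p1 + rho*g*(z1 - z_j)/1000 - rho*g*hf/1000.
Elevation term = 1000*9.81*(8.7 - 4.0)/1000 = 46.107 kPa.
Friction term = 1000*9.81*7.55/1000 = 74.066 kPa.
p_j = 277 + 46.107 - 74.066 = 249.04 kPa.

249.04


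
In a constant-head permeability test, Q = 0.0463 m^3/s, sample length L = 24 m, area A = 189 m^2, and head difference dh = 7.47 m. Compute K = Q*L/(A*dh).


From K = Q*L / (A*dh):
Numerator: Q*L = 0.0463 * 24 = 1.1112.
Denominator: A*dh = 189 * 7.47 = 1411.83.
K = 1.1112 / 1411.83 = 0.000787 m/s.

0.000787


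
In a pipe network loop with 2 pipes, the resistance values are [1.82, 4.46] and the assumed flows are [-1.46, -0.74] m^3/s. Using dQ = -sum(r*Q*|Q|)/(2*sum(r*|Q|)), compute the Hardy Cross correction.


Numerator terms (r*Q*|Q|): 1.82*-1.46*|-1.46| = -3.8795; 4.46*-0.74*|-0.74| = -2.4423.
Sum of numerator = -6.3218.
Denominator terms (r*|Q|): 1.82*|-1.46| = 2.6572; 4.46*|-0.74| = 3.3004.
2 * sum of denominator = 2 * 5.9576 = 11.9152.
dQ = --6.3218 / 11.9152 = 0.5306 m^3/s.

0.5306


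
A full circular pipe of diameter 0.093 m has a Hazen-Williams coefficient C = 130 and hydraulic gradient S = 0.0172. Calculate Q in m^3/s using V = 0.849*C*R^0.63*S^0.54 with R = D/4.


For a full circular pipe, R = D/4 = 0.093/4 = 0.0232 m.
V = 0.849 * 130 * 0.0232^0.63 * 0.0172^0.54
  = 0.849 * 130 * 0.093508 * 0.111477
  = 1.1505 m/s.
Pipe area A = pi*D^2/4 = pi*0.093^2/4 = 0.0068 m^2.
Q = A * V = 0.0068 * 1.1505 = 0.0078 m^3/s.

0.0078


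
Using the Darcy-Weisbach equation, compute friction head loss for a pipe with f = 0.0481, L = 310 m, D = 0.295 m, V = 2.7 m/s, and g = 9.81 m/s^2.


Darcy-Weisbach equation: h_f = f * (L/D) * V^2/(2g).
f * L/D = 0.0481 * 310/0.295 = 50.5458.
V^2/(2g) = 2.7^2 / (2*9.81) = 7.29 / 19.62 = 0.3716 m.
h_f = 50.5458 * 0.3716 = 18.781 m.

18.781


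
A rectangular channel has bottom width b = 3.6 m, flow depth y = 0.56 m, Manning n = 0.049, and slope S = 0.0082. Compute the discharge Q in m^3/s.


For a rectangular channel, the cross-sectional area A = b * y = 3.6 * 0.56 = 2.02 m^2.
The wetted perimeter P = b + 2y = 3.6 + 2*0.56 = 4.72 m.
Hydraulic radius R = A/P = 2.02/4.72 = 0.4271 m.
Velocity V = (1/n)*R^(2/3)*S^(1/2) = (1/0.049)*0.4271^(2/3)*0.0082^(1/2) = 1.0481 m/s.
Discharge Q = A * V = 2.02 * 1.0481 = 2.113 m^3/s.

2.113


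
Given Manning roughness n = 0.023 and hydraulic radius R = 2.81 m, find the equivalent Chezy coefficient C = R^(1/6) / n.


The Chezy coefficient relates to Manning's n through C = R^(1/6) / n.
R^(1/6) = 2.81^(1/6) = 1.187912.
C = 1.187912 / 0.023 = 51.65 m^(1/2)/s.

51.65


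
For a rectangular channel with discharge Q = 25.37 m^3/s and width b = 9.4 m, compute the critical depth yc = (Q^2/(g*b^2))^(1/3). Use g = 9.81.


Using yc = (Q^2 / (g * b^2))^(1/3):
Q^2 = 25.37^2 = 643.64.
g * b^2 = 9.81 * 9.4^2 = 9.81 * 88.36 = 866.81.
Q^2 / (g*b^2) = 643.64 / 866.81 = 0.7425.
yc = 0.7425^(1/3) = 0.9055 m.

0.9055


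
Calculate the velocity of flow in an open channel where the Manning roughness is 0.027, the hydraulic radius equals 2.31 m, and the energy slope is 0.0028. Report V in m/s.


Manning's equation gives V = (1/n) * R^(2/3) * S^(1/2).
First, compute R^(2/3) = 2.31^(2/3) = 1.7475.
Next, S^(1/2) = 0.0028^(1/2) = 0.052915.
Then 1/n = 1/0.027 = 37.04.
V = 37.04 * 1.7475 * 0.052915 = 3.4247 m/s.

3.4247


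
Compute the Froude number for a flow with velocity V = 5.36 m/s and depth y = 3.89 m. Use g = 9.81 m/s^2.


The Froude number is defined as Fr = V / sqrt(g*y).
g*y = 9.81 * 3.89 = 38.1609.
sqrt(g*y) = sqrt(38.1609) = 6.1775.
Fr = 5.36 / 6.1775 = 0.8677.

0.8677


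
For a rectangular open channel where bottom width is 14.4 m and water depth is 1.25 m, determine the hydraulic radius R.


For a rectangular section:
Flow area A = b * y = 14.4 * 1.25 = 18.0 m^2.
Wetted perimeter P = b + 2y = 14.4 + 2*1.25 = 16.9 m.
Hydraulic radius R = A/P = 18.0 / 16.9 = 1.0651 m.

1.0651


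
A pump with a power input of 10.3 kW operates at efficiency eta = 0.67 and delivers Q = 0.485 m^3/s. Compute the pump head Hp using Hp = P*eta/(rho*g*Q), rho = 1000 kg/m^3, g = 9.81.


Pump head formula: Hp = P * eta / (rho * g * Q).
Numerator: P * eta = 10.3 * 1000 * 0.67 = 6901.0 W.
Denominator: rho * g * Q = 1000 * 9.81 * 0.485 = 4757.85.
Hp = 6901.0 / 4757.85 = 1.45 m.

1.45


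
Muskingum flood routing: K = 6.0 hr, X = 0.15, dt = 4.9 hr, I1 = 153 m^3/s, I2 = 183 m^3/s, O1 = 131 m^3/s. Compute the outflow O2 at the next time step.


Muskingum coefficients:
denom = 2*K*(1-X) + dt = 2*6.0*(1-0.15) + 4.9 = 15.1.
C0 = (dt - 2*K*X)/denom = (4.9 - 2*6.0*0.15)/15.1 = 0.2053.
C1 = (dt + 2*K*X)/denom = (4.9 + 2*6.0*0.15)/15.1 = 0.4437.
C2 = (2*K*(1-X) - dt)/denom = 0.351.
O2 = C0*I2 + C1*I1 + C2*O1
   = 0.2053*183 + 0.4437*153 + 0.351*131
   = 151.44 m^3/s.

151.44


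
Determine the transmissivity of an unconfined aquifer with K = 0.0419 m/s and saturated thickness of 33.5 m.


Transmissivity is defined as T = K * h.
T = 0.0419 * 33.5
  = 1.4037 m^2/s.

1.4037


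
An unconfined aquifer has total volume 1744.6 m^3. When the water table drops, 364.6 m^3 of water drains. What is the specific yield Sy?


Specific yield Sy = Volume drained / Total volume.
Sy = 364.6 / 1744.6
   = 0.209.

0.209


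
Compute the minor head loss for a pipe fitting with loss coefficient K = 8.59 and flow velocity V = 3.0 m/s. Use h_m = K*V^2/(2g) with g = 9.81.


Minor loss formula: h_m = K * V^2/(2g).
V^2 = 3.0^2 = 9.0.
V^2/(2g) = 9.0 / 19.62 = 0.4587 m.
h_m = 8.59 * 0.4587 = 3.9404 m.

3.9404


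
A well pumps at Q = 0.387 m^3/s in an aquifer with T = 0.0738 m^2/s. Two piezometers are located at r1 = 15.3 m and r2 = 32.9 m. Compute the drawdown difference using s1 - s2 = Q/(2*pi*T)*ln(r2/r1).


Thiem equation: s1 - s2 = Q/(2*pi*T) * ln(r2/r1).
ln(r2/r1) = ln(32.9/15.3) = 0.7656.
Q/(2*pi*T) = 0.387 / (2*pi*0.0738) = 0.387 / 0.4637 = 0.8346.
s1 - s2 = 0.8346 * 0.7656 = 0.639 m.

0.639


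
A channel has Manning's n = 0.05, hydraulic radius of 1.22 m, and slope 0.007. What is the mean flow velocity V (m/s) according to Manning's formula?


Manning's equation gives V = (1/n) * R^(2/3) * S^(1/2).
First, compute R^(2/3) = 1.22^(2/3) = 1.1418.
Next, S^(1/2) = 0.007^(1/2) = 0.083666.
Then 1/n = 1/0.05 = 20.0.
V = 20.0 * 1.1418 * 0.083666 = 1.9105 m/s.

1.9105


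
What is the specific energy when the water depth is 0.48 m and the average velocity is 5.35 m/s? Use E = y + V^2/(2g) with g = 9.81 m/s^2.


Specific energy E = y + V^2/(2g).
Velocity head = V^2/(2g) = 5.35^2 / (2*9.81) = 28.6225 / 19.62 = 1.4588 m.
E = 0.48 + 1.4588 = 1.9388 m.

1.9388


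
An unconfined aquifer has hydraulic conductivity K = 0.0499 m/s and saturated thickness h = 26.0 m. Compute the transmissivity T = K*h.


Transmissivity is defined as T = K * h.
T = 0.0499 * 26.0
  = 1.2974 m^2/s.

1.2974


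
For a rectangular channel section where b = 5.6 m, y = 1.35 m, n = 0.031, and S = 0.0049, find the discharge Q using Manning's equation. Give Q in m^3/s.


For a rectangular channel, the cross-sectional area A = b * y = 5.6 * 1.35 = 7.56 m^2.
The wetted perimeter P = b + 2y = 5.6 + 2*1.35 = 8.3 m.
Hydraulic radius R = A/P = 7.56/8.3 = 0.9108 m.
Velocity V = (1/n)*R^(2/3)*S^(1/2) = (1/0.031)*0.9108^(2/3)*0.0049^(1/2) = 2.1218 m/s.
Discharge Q = A * V = 7.56 * 2.1218 = 16.041 m^3/s.

16.041


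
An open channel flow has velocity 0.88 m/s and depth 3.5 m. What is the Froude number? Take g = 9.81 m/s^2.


The Froude number is defined as Fr = V / sqrt(g*y).
g*y = 9.81 * 3.5 = 34.335.
sqrt(g*y) = sqrt(34.335) = 5.8596.
Fr = 0.88 / 5.8596 = 0.1502.

0.1502


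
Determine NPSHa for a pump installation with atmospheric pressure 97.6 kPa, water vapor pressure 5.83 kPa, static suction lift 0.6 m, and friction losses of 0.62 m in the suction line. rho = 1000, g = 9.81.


NPSHa = p_atm/(rho*g) - z_s - hf_s - p_vap/(rho*g).
p_atm/(rho*g) = 97.6*1000 / (1000*9.81) = 9.949 m.
p_vap/(rho*g) = 5.83*1000 / (1000*9.81) = 0.594 m.
NPSHa = 9.949 - 0.6 - 0.62 - 0.594
      = 8.13 m.

8.13


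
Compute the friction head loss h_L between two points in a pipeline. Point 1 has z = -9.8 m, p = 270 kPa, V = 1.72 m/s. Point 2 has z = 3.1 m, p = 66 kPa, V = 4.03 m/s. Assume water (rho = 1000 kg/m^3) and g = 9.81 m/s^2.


Total head at each section: H = z + p/(rho*g) + V^2/(2g).
H1 = -9.8 + 270*1000/(1000*9.81) + 1.72^2/(2*9.81)
   = -9.8 + 27.523 + 0.1508
   = 17.874 m.
H2 = 3.1 + 66*1000/(1000*9.81) + 4.03^2/(2*9.81)
   = 3.1 + 6.728 + 0.8278
   = 10.656 m.
h_L = H1 - H2 = 17.874 - 10.656 = 7.218 m.

7.218


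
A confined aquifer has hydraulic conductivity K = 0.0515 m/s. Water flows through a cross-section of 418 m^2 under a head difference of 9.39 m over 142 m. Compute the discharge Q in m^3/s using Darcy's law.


Darcy's law: Q = K * A * i, where i = dh/L.
Hydraulic gradient i = 9.39 / 142 = 0.066127.
Q = 0.0515 * 418 * 0.066127
  = 1.4235 m^3/s.

1.4235


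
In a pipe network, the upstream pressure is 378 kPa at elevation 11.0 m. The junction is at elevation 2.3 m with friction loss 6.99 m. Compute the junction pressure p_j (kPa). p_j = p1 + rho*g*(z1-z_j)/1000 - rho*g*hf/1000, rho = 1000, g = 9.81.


Junction pressure: p_j = p1 + rho*g*(z1 - z_j)/1000 - rho*g*hf/1000.
Elevation term = 1000*9.81*(11.0 - 2.3)/1000 = 85.347 kPa.
Friction term = 1000*9.81*6.99/1000 = 68.572 kPa.
p_j = 378 + 85.347 - 68.572 = 394.78 kPa.

394.78


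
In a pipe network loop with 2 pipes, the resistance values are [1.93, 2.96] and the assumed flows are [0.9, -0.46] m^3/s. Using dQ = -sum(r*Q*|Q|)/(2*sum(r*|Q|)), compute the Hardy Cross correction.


Numerator terms (r*Q*|Q|): 1.93*0.9*|0.9| = 1.5633; 2.96*-0.46*|-0.46| = -0.6263.
Sum of numerator = 0.937.
Denominator terms (r*|Q|): 1.93*|0.9| = 1.737; 2.96*|-0.46| = 1.3616.
2 * sum of denominator = 2 * 3.0986 = 6.1972.
dQ = -0.937 / 6.1972 = -0.1512 m^3/s.

-0.1512


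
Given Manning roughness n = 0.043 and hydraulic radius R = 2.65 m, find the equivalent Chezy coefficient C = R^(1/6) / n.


The Chezy coefficient relates to Manning's n through C = R^(1/6) / n.
R^(1/6) = 2.65^(1/6) = 1.176362.
C = 1.176362 / 0.043 = 27.36 m^(1/2)/s.

27.36


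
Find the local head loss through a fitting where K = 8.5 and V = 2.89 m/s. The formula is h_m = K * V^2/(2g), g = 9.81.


Minor loss formula: h_m = K * V^2/(2g).
V^2 = 2.89^2 = 8.3521.
V^2/(2g) = 8.3521 / 19.62 = 0.4257 m.
h_m = 8.5 * 0.4257 = 3.6184 m.

3.6184


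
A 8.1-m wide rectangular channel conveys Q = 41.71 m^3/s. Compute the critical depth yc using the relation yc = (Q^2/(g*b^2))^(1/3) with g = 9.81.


Using yc = (Q^2 / (g * b^2))^(1/3):
Q^2 = 41.71^2 = 1739.72.
g * b^2 = 9.81 * 8.1^2 = 9.81 * 65.61 = 643.63.
Q^2 / (g*b^2) = 1739.72 / 643.63 = 2.703.
yc = 2.703^(1/3) = 1.393 m.

1.393


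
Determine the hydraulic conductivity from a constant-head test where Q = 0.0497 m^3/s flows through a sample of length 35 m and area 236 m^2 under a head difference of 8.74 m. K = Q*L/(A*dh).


From K = Q*L / (A*dh):
Numerator: Q*L = 0.0497 * 35 = 1.7395.
Denominator: A*dh = 236 * 8.74 = 2062.64.
K = 1.7395 / 2062.64 = 0.000843 m/s.

0.000843


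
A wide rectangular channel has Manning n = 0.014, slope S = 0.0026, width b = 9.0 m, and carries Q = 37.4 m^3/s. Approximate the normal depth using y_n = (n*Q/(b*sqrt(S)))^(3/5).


We use the wide-channel approximation y_n = (n*Q/(b*sqrt(S)))^(3/5).
sqrt(S) = sqrt(0.0026) = 0.05099.
Numerator: n*Q = 0.014 * 37.4 = 0.5236.
Denominator: b*sqrt(S) = 9.0 * 0.05099 = 0.45891.
arg = 1.141.
y_n = 1.141^(3/5) = 1.0823 m.

1.0823


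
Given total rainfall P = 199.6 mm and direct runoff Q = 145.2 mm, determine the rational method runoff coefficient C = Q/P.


The runoff coefficient C = runoff depth / rainfall depth.
C = 145.2 / 199.6
  = 0.7275.

0.7275


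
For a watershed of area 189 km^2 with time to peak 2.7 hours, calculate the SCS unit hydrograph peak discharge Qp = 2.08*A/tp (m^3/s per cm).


SCS formula: Qp = 2.08 * A / tp.
Qp = 2.08 * 189 / 2.7
   = 393.12 / 2.7
   = 145.6 m^3/s per cm.

145.6


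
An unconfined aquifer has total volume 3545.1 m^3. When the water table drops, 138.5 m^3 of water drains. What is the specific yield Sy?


Specific yield Sy = Volume drained / Total volume.
Sy = 138.5 / 3545.1
   = 0.0391.

0.0391


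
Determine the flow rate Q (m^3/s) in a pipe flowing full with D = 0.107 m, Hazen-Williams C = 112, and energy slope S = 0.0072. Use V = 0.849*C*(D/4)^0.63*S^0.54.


For a full circular pipe, R = D/4 = 0.107/4 = 0.0267 m.
V = 0.849 * 112 * 0.0267^0.63 * 0.0072^0.54
  = 0.849 * 112 * 0.102144 * 0.069656
  = 0.6765 m/s.
Pipe area A = pi*D^2/4 = pi*0.107^2/4 = 0.009 m^2.
Q = A * V = 0.009 * 0.6765 = 0.0061 m^3/s.

0.0061


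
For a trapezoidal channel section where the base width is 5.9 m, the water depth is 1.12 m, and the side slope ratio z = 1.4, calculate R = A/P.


For a trapezoidal section with side slope z:
A = (b + z*y)*y = (5.9 + 1.4*1.12)*1.12 = 8.364 m^2.
P = b + 2*y*sqrt(1 + z^2) = 5.9 + 2*1.12*sqrt(1 + 1.4^2) = 9.754 m.
R = A/P = 8.364 / 9.754 = 0.8575 m.

0.8575


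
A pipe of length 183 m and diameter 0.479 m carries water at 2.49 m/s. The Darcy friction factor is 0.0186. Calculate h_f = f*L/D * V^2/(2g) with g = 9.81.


Darcy-Weisbach equation: h_f = f * (L/D) * V^2/(2g).
f * L/D = 0.0186 * 183/0.479 = 7.1061.
V^2/(2g) = 2.49^2 / (2*9.81) = 6.2001 / 19.62 = 0.316 m.
h_f = 7.1061 * 0.316 = 2.246 m.

2.246


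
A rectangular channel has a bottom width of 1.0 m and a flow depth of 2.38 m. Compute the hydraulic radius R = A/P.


For a rectangular section:
Flow area A = b * y = 1.0 * 2.38 = 2.38 m^2.
Wetted perimeter P = b + 2y = 1.0 + 2*2.38 = 5.76 m.
Hydraulic radius R = A/P = 2.38 / 5.76 = 0.4132 m.

0.4132


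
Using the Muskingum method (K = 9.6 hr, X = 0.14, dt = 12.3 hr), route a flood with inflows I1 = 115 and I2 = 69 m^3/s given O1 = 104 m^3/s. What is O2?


Muskingum coefficients:
denom = 2*K*(1-X) + dt = 2*9.6*(1-0.14) + 12.3 = 28.812.
C0 = (dt - 2*K*X)/denom = (12.3 - 2*9.6*0.14)/28.812 = 0.3336.
C1 = (dt + 2*K*X)/denom = (12.3 + 2*9.6*0.14)/28.812 = 0.5202.
C2 = (2*K*(1-X) - dt)/denom = 0.1462.
O2 = C0*I2 + C1*I1 + C2*O1
   = 0.3336*69 + 0.5202*115 + 0.1462*104
   = 98.05 m^3/s.

98.05
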